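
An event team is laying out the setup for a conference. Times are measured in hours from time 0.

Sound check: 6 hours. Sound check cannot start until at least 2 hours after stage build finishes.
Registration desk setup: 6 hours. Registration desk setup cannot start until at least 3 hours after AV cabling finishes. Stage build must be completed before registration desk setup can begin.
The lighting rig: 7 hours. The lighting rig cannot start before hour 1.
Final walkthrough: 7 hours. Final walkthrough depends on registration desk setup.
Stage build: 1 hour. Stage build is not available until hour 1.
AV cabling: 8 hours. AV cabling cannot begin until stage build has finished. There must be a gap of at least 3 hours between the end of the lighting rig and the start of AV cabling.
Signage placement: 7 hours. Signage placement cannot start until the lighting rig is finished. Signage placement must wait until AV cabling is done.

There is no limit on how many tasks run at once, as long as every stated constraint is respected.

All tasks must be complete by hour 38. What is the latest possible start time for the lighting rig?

Nothing follows final walkthrough; the deadline of hour 38 is its only limit. It must start by 38 − 7 = hour 31.
Registration desk setup must finish before final walkthrough (must start by hour 31). With a 6-hour duration, registration desk setup must start by 31 − 6 = hour 25.
Nothing follows signage placement; the deadline of hour 38 is its only limit. It must start by 38 − 7 = hour 31.
AV cabling feeds registration desk setup (must start by hour 25, minus 3-hour gap → hour 22); signage placement (must start by hour 31). Taking the minimum, AV cabling must finish by hour 22 and start by 22 − 8 = hour 14.
The lighting rig must finish in time for AV cabling (must start by hour 14, minus 3-hour gap → hour 11); signage placement (must start by hour 31). The tightest is hour 11, so the lighting rig must start by 11 − 7 = hour 4.

4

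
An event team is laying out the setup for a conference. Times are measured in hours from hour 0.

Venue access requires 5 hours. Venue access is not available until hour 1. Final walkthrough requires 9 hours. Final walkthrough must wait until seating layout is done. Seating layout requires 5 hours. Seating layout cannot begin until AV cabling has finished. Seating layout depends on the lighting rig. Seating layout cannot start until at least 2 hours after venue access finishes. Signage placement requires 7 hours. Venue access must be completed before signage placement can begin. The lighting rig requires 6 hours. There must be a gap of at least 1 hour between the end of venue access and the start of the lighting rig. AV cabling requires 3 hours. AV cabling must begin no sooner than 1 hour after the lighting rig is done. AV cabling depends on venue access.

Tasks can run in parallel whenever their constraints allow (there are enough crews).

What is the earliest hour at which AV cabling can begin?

14

Venue access waits on its own release at hour 1, so it starts at hour 1 and finishes at 1 + 5 = hour 6.
The lighting rig cannot begin until venue access (finishes hour 6, plus 1-hour gap → hour 7). It runs from hour 7 to 7 + 6 = hour 13.
AV cabling waits on the lighting rig (finishes hour 13, plus 1-hour gap → hour 14); venue access (finishes hour 6). The latest of these is hour 14, which is the earliest AV cabling can start.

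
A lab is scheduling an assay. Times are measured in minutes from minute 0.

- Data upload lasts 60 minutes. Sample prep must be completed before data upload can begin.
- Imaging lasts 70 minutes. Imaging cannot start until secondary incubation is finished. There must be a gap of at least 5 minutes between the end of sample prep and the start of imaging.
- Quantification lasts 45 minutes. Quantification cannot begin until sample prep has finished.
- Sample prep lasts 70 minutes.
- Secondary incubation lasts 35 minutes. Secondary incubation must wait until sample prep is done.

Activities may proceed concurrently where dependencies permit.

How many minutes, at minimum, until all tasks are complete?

175

Sample prep has no prerequisites, so it starts at minute 0 and finishes at minute 70.
Data upload waits on sample prep (finishes minute 70), so it starts at minute 70 and finishes at 70 + 60 = minute 130.
Quantification cannot begin until sample prep (finishes minute 70). It runs from minute 70 to 70 + 45 = minute 115.
After sample prep (finishes minute 70), secondary incubation can start at minute 70 and finishes at minute 105.
Imaging needs all of secondary incubation (finishes minute 105); sample prep (finishes minute 70, plus 5-minute gap → minute 75). That puts its earliest start at minute 105; it finishes at 105 + 70 = minute 175.
All tasks are finished once the last one completes. Finish times: Sample prep at 70, Secondary incubation at 105, Imaging at 175, Quantification at 115, Data upload at 130. The latest is minute 175.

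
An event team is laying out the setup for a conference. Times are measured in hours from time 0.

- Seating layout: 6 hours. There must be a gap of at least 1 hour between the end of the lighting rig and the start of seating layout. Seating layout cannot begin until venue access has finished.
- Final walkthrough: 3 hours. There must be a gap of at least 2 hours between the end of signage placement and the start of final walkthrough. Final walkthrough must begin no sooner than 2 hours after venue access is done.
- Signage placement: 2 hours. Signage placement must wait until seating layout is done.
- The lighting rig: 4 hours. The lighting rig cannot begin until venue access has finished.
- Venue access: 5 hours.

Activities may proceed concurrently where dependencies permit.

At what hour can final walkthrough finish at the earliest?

23

Venue access has no prerequisites, so it starts at hour 0 and finishes at hour 5.
After venue access (finishes hour 5), the lighting rig can start at hour 5 and finishes at hour 9.
Seating layout needs all of the lighting rig (finishes hour 9, plus 1-hour gap → hour 10); venue access (finishes hour 5). That puts its earliest start at hour 10; it finishes at 10 + 6 = hour 16.
Signage placement waits on seating layout (finishes hour 16), so it starts at hour 16 and finishes at 16 + 2 = hour 18.
For final walkthrough: signage placement (finishes hour 18, plus 2-hour gap → hour 20); venue access (finishes hour 5, plus 2-hour gap → hour 7). Taking the maximum gives a start of hour 20, and it finishes at 20 + 3 = hour 23.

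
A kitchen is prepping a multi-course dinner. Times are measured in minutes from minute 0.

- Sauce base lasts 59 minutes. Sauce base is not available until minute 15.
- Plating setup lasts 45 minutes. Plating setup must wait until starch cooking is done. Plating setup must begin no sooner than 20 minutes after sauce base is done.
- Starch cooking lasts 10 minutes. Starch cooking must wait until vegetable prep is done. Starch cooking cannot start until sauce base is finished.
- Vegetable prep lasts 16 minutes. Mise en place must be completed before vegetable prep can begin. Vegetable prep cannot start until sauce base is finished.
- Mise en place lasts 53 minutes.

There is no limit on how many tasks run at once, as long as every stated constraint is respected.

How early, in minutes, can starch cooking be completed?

After its own release at minute 15, sauce base can start at minute 15 and finishes at minute 74.
Nothing blocks mise en place, so it runs from minute 0 to minute 53.
Vegetable prep needs all of mise en place (finishes minute 53); sauce base (finishes minute 74). That puts its earliest start at minute 74; it finishes at 74 + 16 = minute 90.
Starch cooking cannot start until vegetable prep (finishes minute 90); sauce base (finishes minute 74). The controlling bound is minute 90, so starch cooking finishes at 90 + 10 = minute 100.

100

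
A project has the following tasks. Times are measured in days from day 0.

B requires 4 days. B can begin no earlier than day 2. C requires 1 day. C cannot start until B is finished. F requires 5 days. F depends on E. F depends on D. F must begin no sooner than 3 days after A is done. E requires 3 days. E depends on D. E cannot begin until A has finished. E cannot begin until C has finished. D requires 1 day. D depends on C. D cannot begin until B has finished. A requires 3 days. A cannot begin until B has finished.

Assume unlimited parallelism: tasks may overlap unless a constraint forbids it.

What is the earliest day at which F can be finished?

After its own release at day 2, B can start at day 2 and finishes at day 6.
C waits on B (finishes day 6), so it starts at day 6 and finishes at 6 + 1 = day 7.
D needs all of C (finishes day 7); B (finishes day 6). That puts its earliest start at day 7; it finishes at 7 + 1 = day 8.
After B (finishes day 6), A can start at day 6 and finishes at day 9.
For E: D (finishes day 8); A (finishes day 9); C (finishes day 7). Taking the maximum gives a start of day 9, and it finishes at 9 + 3 = day 12.
F needs all of E (finishes day 12); D (finishes day 8); A (finishes day 9, plus 3-day gap → day 12). That puts its earliest start at day 12; it finishes at 12 + 5 = day 17.

17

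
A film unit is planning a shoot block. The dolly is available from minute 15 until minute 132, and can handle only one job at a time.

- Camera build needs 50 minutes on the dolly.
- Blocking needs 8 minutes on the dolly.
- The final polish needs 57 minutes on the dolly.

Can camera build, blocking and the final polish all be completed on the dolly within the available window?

Yes

The dolly window is 132 − 15 = 117 minutes.
Running back to back, the jobs need 50 + 8 + 57 = 115 minutes on the dolly.
Since 115 ≤ 117, they fit within the window.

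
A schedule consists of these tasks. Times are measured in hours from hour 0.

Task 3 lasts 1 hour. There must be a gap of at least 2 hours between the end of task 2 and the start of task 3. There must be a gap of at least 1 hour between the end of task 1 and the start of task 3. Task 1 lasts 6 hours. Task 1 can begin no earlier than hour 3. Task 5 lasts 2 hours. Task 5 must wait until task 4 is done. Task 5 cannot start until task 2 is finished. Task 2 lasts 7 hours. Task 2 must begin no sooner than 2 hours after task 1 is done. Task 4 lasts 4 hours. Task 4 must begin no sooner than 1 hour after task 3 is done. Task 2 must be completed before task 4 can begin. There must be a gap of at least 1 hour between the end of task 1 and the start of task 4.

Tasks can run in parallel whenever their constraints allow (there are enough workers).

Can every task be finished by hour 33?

Task 1 cannot begin until its own release at hour 3. It runs from hour 3 to 3 + 6 = hour 9.
Task 2 cannot begin until task 1 (finishes hour 9, plus 2-hour gap → hour 11). It runs from hour 11 to 11 + 7 = hour 18.
Task 3 cannot start until task 2 (finishes hour 18, plus 2-hour gap → hour 20); task 1 (finishes hour 9, plus 1-hour gap → hour 10). The controlling bound is hour 20, so task 3 finishes at 20 + 1 = hour 21.
Task 4 has to wait for task 3 (finishes hour 21, plus 1-hour gap → hour 22); task 2 (finishes hour 18); task 1 (finishes hour 9, plus 1-hour gap → hour 10). The latest of these is hour 22, so task 4 runs hour 22 to 22 + 4 = hour 26.
Task 5 cannot start until task 4 (finishes hour 26); task 2 (finishes hour 18). The controlling bound is hour 26, so task 5 finishes at 26 + 2 = hour 28.
Every task is finished by hour 28, which is no later than the deadline of 33, so the schedule is feasible.

Yes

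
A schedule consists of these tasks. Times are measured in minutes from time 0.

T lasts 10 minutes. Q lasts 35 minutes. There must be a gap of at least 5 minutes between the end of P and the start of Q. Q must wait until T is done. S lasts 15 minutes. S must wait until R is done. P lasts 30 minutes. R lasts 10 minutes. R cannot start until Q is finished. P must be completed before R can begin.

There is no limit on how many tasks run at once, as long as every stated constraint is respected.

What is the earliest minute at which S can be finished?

T can start immediately at minute 0; it finishes at minute 10.
P has no prerequisites, so it starts at minute 0 and finishes at minute 30.
For Q: P (finishes minute 30, plus 5-minute gap → minute 35); T (finishes minute 10). Taking the maximum gives a start of minute 35, and it finishes at 35 + 35 = minute 70.
R has to wait for Q (finishes minute 70); P (finishes minute 30). The latest of these is minute 70, so R runs minute 70 to 70 + 10 = minute 80.
After R (finishes minute 80), S can start at minute 80 and finishes at minute 95.

95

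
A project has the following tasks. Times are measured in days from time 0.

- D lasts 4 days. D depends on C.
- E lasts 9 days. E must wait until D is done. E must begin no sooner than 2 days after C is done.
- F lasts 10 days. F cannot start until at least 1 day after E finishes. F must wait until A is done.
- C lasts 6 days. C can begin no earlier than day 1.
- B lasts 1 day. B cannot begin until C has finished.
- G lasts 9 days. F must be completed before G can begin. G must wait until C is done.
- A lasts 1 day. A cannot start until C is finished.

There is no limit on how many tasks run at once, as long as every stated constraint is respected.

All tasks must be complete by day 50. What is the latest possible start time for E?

To finish by day 50, G (duration 9) must start no later than day 41.
Since G (must start by day 41) depends on it, F must finish by day 41. Backing off its 10-day duration gives a latest start of day 31.
E has to be done before F (must start by day 31, minus 1-day gap → day 30). That means finishing by day 30, i.e. starting by 30 − 9 = day 21.

21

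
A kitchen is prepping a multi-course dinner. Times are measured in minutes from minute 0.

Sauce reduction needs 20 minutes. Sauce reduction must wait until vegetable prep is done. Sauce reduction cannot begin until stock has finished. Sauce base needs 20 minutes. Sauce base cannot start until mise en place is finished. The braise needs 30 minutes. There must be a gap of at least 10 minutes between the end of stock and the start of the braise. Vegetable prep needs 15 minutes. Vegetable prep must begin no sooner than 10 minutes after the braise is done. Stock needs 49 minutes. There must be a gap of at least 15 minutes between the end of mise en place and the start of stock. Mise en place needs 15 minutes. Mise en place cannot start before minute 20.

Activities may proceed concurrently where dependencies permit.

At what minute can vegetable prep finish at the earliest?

164

Mise en place cannot begin until its own release at minute 20. It runs from minute 20 to 20 + 15 = minute 35.
Stock waits on mise en place (finishes minute 35, plus 15-minute gap → minute 50), so it starts at minute 50 and finishes at 50 + 49 = minute 99.
The braise waits on stock (finishes minute 99, plus 10-minute gap → minute 109), so it starts at minute 109 and finishes at 109 + 30 = minute 139.
Vegetable prep cannot begin until the braise (finishes minute 139, plus 10-minute gap → minute 149). It runs from minute 149 to 149 + 15 = minute 164.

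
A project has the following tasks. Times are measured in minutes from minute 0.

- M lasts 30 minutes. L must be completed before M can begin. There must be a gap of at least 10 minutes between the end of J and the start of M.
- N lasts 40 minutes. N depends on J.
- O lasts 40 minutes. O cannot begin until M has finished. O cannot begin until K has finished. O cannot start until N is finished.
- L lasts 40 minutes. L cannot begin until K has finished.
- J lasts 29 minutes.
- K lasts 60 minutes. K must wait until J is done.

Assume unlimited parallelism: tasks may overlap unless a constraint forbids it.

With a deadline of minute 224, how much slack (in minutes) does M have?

J has no prerequisites, so it starts at minute 0 and finishes at minute 29.
After J (finishes minute 29), K can start at minute 29 and finishes at minute 89.
L cannot begin until K (finishes minute 89). It runs from minute 89 to 89 + 40 = minute 129.
M cannot start until L (finishes minute 129); J (finishes minute 29, plus 10-minute gap → minute 39). The controlling bound is minute 129, so M finishes at 129 + 30 = minute 159.

Working backward from the deadline:
To finish by minute 224, O (duration 40) must start no later than minute 184.
Since O (must start by minute 184) depends on it, M must finish by minute 184. Backing off its 30-minute duration gives a latest start of minute 154.
So M can start as early as minute 129 and as late as minute 154, giving 154 − 129 = 25 minutes of slack.

25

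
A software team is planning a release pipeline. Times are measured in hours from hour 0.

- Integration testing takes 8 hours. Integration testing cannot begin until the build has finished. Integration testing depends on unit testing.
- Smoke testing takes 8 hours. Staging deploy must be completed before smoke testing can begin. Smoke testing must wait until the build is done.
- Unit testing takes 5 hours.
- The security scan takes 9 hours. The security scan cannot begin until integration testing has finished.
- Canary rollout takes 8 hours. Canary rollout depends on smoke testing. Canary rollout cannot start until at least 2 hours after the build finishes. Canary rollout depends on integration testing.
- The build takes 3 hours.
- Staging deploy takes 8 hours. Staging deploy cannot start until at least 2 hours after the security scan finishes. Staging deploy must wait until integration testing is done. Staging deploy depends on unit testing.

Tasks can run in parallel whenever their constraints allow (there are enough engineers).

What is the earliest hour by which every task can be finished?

Unit testing has no prerequisites, so it starts at hour 0 and finishes at hour 5.
The build can start immediately at hour 0; it finishes at hour 3.
Integration testing cannot start until the build (finishes hour 3); unit testing (finishes hour 5). The controlling bound is hour 5, so integration testing finishes at 5 + 8 = hour 13.
The security scan waits on integration testing (finishes hour 13), so it starts at hour 13 and finishes at 13 + 9 = hour 22.
Staging deploy needs all of the security scan (finishes hour 22, plus 2-hour gap → hour 24); integration testing (finishes hour 13); unit testing (finishes hour 5). That puts its earliest start at hour 24; it finishes at 24 + 8 = hour 32.
Smoke testing has to wait for staging deploy (finishes hour 32); the build (finishes hour 3). The latest of these is hour 32, so smoke testing runs hour 32 to 32 + 8 = hour 40.
For canary rollout: smoke testing (finishes hour 40); the build (finishes hour 3, plus 2-hour gap → hour 5); integration testing (finishes hour 13). Taking the maximum gives a start of hour 40, and it finishes at 40 + 8 = hour 48.
All tasks are finished once the last one completes. Finish times: The build at 3, Unit testing at 5, Integration testing at 13, The security scan at 22, Staging deploy at 32, Smoke testing at 40, Canary rollout at 48. The latest is hour 48.

48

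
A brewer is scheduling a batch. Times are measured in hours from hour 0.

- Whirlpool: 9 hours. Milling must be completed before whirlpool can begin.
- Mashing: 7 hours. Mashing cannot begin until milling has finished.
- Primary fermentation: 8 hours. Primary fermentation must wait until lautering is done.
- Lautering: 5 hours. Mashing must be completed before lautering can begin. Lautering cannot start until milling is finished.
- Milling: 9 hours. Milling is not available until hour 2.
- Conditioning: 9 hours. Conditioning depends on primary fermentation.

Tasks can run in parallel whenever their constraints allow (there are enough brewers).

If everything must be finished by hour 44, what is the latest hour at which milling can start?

6

Nothing follows conditioning; the deadline of hour 44 is its only limit. It must start by 44 − 9 = hour 35.
Primary fermentation must finish before conditioning (must start by hour 35). With an 8-hour duration, primary fermentation must start by 35 − 8 = hour 27.
Lautering must finish before primary fermentation (must start by hour 27). With a 5-hour duration, lautering must start by 27 − 5 = hour 22.
Since lautering (must start by hour 22) depends on it, mashing must finish by hour 22. Backing off its 7-hour duration gives a latest start of hour 15.
To finish by hour 44, whirlpool (duration 9) must start no later than hour 35.
For milling: mashing (must start by hour 15); lautering (must start by hour 22); whirlpool (must start by hour 35). The most restrictive is hour 15; with a 9-hour duration, milling must start by hour 6.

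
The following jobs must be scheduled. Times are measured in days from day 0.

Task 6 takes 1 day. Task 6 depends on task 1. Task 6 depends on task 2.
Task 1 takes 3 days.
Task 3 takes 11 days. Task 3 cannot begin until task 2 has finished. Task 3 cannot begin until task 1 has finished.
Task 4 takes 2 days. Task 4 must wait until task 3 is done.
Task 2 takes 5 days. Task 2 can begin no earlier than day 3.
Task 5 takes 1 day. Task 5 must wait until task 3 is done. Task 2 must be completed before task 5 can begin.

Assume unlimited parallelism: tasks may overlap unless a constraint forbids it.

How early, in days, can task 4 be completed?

21

Task 2 cannot begin until its own release at day 3. It runs from day 3 to 3 + 5 = day 8.
Task 1 has no prerequisites, so it starts at day 0 and finishes at day 3.
Task 3 needs all of task 2 (finishes day 8); task 1 (finishes day 3). That puts its earliest start at day 8; it finishes at 8 + 11 = day 19.
Task 4 cannot begin until task 3 (finishes day 19). It runs from day 19 to 19 + 2 = day 21.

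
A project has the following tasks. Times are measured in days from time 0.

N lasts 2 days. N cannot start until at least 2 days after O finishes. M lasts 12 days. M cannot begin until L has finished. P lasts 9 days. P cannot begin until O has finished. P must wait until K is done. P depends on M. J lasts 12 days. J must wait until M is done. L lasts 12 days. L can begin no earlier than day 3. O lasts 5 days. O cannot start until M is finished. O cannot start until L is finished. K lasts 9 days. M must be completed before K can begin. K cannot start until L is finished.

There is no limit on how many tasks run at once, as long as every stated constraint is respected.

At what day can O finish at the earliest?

32

L waits on its own release at day 3, so it starts at day 3 and finishes at 3 + 12 = day 15.
M waits on L (finishes day 15), so it starts at day 15 and finishes at 15 + 12 = day 27.
O has to wait for M (finishes day 27); L (finishes day 15). The latest of these is day 27, so O runs day 27 to 27 + 5 = day 32.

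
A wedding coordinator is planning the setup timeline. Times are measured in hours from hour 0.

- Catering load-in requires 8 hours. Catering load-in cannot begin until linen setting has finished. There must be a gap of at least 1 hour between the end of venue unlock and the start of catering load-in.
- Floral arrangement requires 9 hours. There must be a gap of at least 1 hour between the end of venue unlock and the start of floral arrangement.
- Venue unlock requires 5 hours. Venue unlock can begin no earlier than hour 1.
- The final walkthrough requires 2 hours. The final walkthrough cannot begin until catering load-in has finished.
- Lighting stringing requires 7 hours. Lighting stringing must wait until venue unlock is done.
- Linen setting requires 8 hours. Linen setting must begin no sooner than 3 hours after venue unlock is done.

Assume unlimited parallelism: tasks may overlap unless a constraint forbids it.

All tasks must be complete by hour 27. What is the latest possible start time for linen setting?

The final walkthrough has no dependents, so it just needs to finish by hour 27. Starting by 27 − 2 = hour 25 achieves that.
Since the final walkthrough (must start by hour 25) depends on it, catering load-in must finish by hour 25. Backing off its 8-hour duration gives a latest start of hour 17.
Linen setting has to be done before catering load-in (must start by hour 17). That means finishing by hour 17, i.e. starting by 17 − 8 = hour 9.

9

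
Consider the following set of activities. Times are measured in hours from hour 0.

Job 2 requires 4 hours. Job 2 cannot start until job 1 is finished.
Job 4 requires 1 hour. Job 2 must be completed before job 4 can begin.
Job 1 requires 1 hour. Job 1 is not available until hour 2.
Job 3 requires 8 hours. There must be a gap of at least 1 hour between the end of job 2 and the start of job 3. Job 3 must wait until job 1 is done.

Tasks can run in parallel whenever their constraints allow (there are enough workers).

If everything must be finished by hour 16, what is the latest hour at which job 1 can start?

2

Nothing follows job 3; the deadline of hour 16 is its only limit. It must start by 16 − 8 = hour 8.
Job 4 must finish by hour 16; it takes 1 hour, so it must start by 16 − 1 = hour 15.
Job 2 must finish in time for job 3 (must start by hour 8, minus 1-hour gap → hour 7); job 4 (must start by hour 15). The tightest is hour 7, so job 2 must start by 7 − 4 = hour 3.
Job 1 must finish in time for job 2 (must start by hour 3); job 3 (must start by hour 8). The tightest is hour 3, so job 1 must start by 3 − 1 = hour 2.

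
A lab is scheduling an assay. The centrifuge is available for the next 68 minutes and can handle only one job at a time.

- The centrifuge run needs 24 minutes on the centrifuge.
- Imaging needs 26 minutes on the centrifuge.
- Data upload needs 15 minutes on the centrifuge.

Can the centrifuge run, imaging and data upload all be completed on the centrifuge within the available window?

Yes

Running back to back, the jobs need 24 + 26 + 15 = 65 minutes on the centrifuge.
Since 65 ≤ 68, they fit within the window.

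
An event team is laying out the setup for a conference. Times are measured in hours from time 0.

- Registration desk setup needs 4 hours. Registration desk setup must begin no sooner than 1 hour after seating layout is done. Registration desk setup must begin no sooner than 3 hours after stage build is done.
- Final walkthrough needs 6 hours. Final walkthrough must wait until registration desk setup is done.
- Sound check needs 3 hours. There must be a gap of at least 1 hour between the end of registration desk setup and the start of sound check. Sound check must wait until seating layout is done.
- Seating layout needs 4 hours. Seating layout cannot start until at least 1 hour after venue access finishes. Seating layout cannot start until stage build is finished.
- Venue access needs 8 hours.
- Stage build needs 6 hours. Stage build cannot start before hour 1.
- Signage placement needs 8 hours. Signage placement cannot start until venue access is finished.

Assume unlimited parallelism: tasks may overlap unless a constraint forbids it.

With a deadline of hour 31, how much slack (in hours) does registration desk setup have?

7

Stage build cannot begin until its own release at hour 1. It runs from hour 1 to 1 + 6 = hour 7.
Venue access can start immediately at hour 0; it finishes at hour 8.
Seating layout has to wait for venue access (finishes hour 8, plus 1-hour gap → hour 9); stage build (finishes hour 7). The latest of these is hour 9, so seating layout runs hour 9 to 9 + 4 = hour 13.
Registration desk setup has to wait for seating layout (finishes hour 13, plus 1-hour gap → hour 14); stage build (finishes hour 7, plus 3-hour gap → hour 10). The latest of these is hour 14, so registration desk setup runs hour 14 to 14 + 4 = hour 18.

Working backward from the deadline:
To finish by hour 31, sound check (duration 3) must start no later than hour 28.
Final walkthrough has no dependents, so it just needs to finish by hour 31. Starting by 31 − 6 = hour 25 achieves that.
Registration desk setup feeds sound check (must start by hour 28, minus 1-hour gap → hour 27); final walkthrough (must start by hour 25). Taking the minimum, registration desk setup must finish by hour 25 and start by 25 − 4 = hour 21.
So registration desk setup can start as early as hour 14 and as late as hour 21, giving 21 − 14 = 7 hours of slack.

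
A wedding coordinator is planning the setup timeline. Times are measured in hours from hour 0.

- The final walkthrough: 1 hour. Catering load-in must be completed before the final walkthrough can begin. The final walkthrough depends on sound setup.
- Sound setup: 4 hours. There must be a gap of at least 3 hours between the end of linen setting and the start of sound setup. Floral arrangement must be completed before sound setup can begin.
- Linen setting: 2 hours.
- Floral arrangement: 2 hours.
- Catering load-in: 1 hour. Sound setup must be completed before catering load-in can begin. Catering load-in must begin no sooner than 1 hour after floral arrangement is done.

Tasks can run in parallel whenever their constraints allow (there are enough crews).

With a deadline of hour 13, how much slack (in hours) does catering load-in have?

Floral arrangement has no prerequisites, so it starts at hour 0 and finishes at hour 2.
Linen setting has no prerequisites, so it starts at hour 0 and finishes at hour 2.
Sound setup cannot start until linen setting (finishes hour 2, plus 3-hour gap → hour 5); floral arrangement (finishes hour 2). The controlling bound is hour 5, so sound setup finishes at 5 + 4 = hour 9.
For catering load-in: sound setup (finishes hour 9); floral arrangement (finishes hour 2, plus 1-hour gap → hour 3). Taking the maximum gives a start of hour 9, and it finishes at 9 + 1 = hour 10.

Working backward from the deadline:
The final walkthrough must finish by hour 13; it takes 1 hour, so it must start by 13 − 1 = hour 12.
Since the final walkthrough (must start by hour 12) depends on it, catering load-in must finish by hour 12. Backing off its 1-hour duration gives a latest start of hour 11.
So catering load-in can start as early as hour 9 and as late as hour 11, giving 11 − 9 = 2 hours of slack.

2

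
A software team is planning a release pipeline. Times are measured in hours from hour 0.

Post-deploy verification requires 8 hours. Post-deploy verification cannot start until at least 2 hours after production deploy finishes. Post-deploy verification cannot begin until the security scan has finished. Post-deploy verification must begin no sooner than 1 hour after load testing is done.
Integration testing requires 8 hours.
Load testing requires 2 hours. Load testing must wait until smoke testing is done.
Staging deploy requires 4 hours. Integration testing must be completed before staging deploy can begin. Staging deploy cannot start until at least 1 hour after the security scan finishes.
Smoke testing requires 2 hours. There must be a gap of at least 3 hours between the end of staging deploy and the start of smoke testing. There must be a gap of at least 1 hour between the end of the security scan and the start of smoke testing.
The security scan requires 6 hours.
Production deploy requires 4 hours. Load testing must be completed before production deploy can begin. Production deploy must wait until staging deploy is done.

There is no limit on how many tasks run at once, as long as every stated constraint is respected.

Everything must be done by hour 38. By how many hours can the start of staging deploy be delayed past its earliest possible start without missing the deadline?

5

Nothing blocks the security scan, so it runs from hour 0 to hour 6.
Integration testing has no prerequisites, so it starts at hour 0 and finishes at hour 8.
Staging deploy has to wait for integration testing (finishes hour 8); the security scan (finishes hour 6, plus 1-hour gap → hour 7). The latest of these is hour 8, so staging deploy runs hour 8 to 8 + 4 = hour 12.

Working backward from the deadline:
To finish by hour 38, post-deploy verification (duration 8) must start no later than hour 30.
Since post-deploy verification (must start by hour 30, minus 2-hour gap → hour 28) depends on it, production deploy must finish by hour 28. Backing off its 4-hour duration gives a latest start of hour 24.
Load testing feeds production deploy (must start by hour 24); post-deploy verification (must start by hour 30, minus 1-hour gap → hour 29). Taking the minimum, load testing must finish by hour 24 and start by 24 − 2 = hour 22.
Smoke testing has to be done before load testing (must start by hour 22). That means finishing by hour 22, i.e. starting by 22 − 2 = hour 20.
Staging deploy has several dependents: smoke testing (must start by hour 20, minus 3-hour gap → hour 17); production deploy (must start by hour 24). The earliest of those limits is hour 17, so staging deploy must start by 17 − 4 = hour 13.
So staging deploy can start as early as hour 8 and as late as hour 13, giving 13 − 8 = 5 hours of slack.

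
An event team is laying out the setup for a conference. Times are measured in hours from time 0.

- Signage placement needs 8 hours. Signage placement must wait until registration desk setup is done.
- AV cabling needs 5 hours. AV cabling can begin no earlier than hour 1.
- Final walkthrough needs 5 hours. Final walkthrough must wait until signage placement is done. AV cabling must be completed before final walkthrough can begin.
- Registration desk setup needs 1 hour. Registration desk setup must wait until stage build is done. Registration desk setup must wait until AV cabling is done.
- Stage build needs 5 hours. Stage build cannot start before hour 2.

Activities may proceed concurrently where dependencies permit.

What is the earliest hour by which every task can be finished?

AV cabling waits on its own release at hour 1, so it starts at hour 1 and finishes at 1 + 5 = hour 6.
Stage build waits on its own release at hour 2, so it starts at hour 2 and finishes at 2 + 5 = hour 7.
Registration desk setup cannot start until stage build (finishes hour 7); AV cabling (finishes hour 6). The controlling bound is hour 7, so registration desk setup finishes at 7 + 1 = hour 8.
After registration desk setup (finishes hour 8), signage placement can start at hour 8 and finishes at hour 16.
Final walkthrough cannot start until signage placement (finishes hour 16); AV cabling (finishes hour 6). The controlling bound is hour 16, so final walkthrough finishes at 16 + 5 = hour 21.
All tasks are finished once the last one completes. Finish times: Stage build at 7, AV cabling at 6, Registration desk setup at 8, Signage placement at 16, Final walkthrough at 21. The latest is hour 21.

21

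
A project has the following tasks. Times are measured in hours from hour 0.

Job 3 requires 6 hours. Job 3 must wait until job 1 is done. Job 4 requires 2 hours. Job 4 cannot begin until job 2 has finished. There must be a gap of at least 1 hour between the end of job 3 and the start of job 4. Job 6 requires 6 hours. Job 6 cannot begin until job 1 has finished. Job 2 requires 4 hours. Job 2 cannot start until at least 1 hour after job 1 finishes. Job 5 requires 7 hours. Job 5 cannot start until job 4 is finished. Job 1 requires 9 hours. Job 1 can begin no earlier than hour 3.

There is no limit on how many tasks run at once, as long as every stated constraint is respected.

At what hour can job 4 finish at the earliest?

After its own release at hour 3, job 1 can start at hour 3 and finishes at hour 12.
After job 1 (finishes hour 12), job 3 can start at hour 12 and finishes at hour 18.
Job 2 cannot begin until job 1 (finishes hour 12, plus 1-hour gap → hour 13). It runs from hour 13 to 13 + 4 = hour 17.
Job 4 cannot start until job 2 (finishes hour 17); job 3 (finishes hour 18, plus 1-hour gap → hour 19). The controlling bound is hour 19, so job 4 finishes at 19 + 2 = hour 21.

21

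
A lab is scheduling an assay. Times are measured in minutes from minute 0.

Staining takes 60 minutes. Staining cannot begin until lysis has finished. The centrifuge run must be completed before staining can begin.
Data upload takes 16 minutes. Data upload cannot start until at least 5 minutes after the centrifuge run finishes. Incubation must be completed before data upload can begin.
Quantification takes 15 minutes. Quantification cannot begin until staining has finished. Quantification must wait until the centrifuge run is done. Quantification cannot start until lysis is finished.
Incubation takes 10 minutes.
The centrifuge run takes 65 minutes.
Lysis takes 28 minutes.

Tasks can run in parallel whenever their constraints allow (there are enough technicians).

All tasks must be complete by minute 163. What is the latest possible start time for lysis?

Quantification must finish by minute 163; it takes 15 minutes, so it must start by 163 − 15 = minute 148.
Since quantification (must start by minute 148) depends on it, staining must finish by minute 148. Backing off its 60-minute duration gives a latest start of minute 88.
Lysis feeds staining (must start by minute 88); quantification (must start by minute 148). Taking the minimum, lysis must finish by minute 88 and start by 88 − 28 = minute 60.

60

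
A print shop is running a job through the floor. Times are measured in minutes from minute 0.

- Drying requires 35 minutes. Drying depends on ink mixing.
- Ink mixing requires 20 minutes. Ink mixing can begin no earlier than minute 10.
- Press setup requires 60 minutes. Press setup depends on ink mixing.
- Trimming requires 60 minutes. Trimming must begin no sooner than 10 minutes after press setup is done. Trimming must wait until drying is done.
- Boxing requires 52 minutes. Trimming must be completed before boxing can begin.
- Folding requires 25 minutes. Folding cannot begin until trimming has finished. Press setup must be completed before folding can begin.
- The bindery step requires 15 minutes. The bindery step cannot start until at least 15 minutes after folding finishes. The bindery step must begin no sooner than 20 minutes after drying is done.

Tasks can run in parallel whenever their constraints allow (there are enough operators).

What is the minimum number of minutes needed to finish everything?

215

After its own release at minute 10, ink mixing can start at minute 10 and finishes at minute 30.
After ink mixing (finishes minute 30), drying can start at minute 30 and finishes at minute 65.
Press setup waits on ink mixing (finishes minute 30), so it starts at minute 30 and finishes at 30 + 60 = minute 90.
Trimming has to wait for press setup (finishes minute 90, plus 10-minute gap → minute 100); drying (finishes minute 65). The latest of these is minute 100, so trimming runs minute 100 to 100 + 60 = minute 160.
Boxing cannot begin until trimming (finishes minute 160). It runs from minute 160 to 160 + 52 = minute 212.
Folding needs all of trimming (finishes minute 160); press setup (finishes minute 90). That puts its earliest start at minute 160; it finishes at 160 + 25 = minute 185.
The bindery step has to wait for folding (finishes minute 185, plus 15-minute gap → minute 200); drying (finishes minute 65, plus 20-minute gap → minute 85). The latest of these is minute 200, so the bindery step runs minute 200 to 200 + 15 = minute 215.
All tasks are finished once the last one completes. Finish times: Ink mixing at 30, Press setup at 90, Drying at 65, Trimming at 160, Folding at 185, The bindery step at 215, Boxing at 212. The latest is minute 215.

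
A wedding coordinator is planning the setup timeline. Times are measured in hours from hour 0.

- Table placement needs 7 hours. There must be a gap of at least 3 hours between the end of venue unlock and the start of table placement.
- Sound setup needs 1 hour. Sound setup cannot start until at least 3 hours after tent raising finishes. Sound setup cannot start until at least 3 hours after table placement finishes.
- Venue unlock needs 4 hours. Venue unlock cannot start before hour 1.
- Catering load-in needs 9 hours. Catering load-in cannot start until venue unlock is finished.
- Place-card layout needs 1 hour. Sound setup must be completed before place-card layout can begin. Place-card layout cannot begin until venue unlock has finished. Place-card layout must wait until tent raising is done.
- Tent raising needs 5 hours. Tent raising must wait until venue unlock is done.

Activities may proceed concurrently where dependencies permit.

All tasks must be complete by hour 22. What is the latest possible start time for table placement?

To finish by hour 22, place-card layout (duration 1) must start no later than hour 21.
Sound setup has to be done before place-card layout (must start by hour 21). That means finishing by hour 21, i.e. starting by 21 − 1 = hour 20.
Table placement has to be done before sound setup (must start by hour 20, minus 3-hour gap → hour 17). That means finishing by hour 17, i.e. starting by 17 − 7 = hour 10.

10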